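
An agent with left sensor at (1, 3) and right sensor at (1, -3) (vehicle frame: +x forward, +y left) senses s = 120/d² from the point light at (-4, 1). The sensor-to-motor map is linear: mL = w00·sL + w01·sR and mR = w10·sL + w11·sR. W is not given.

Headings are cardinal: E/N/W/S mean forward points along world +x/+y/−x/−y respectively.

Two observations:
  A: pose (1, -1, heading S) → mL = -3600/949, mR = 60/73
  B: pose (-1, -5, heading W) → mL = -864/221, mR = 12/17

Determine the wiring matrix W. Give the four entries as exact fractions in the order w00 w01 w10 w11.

1/2 -1/2 1/2 0

obs A: pose=(1,-1,S) → sL=120/73, sR=120/13, mL=-3600/949, mR=60/73
obs B: pose=(-1,-5,W) → sL=24/17, sR=120/13, mL=-864/221, mR=12/17
sensor matrix S = [[120/73, 120/13], [24/17, 120/13]]; det S = 34560/16133
solve [mL_A; mL_B] = S·[w00; w01] and [mR_A; mR_B] = S·[w10; w11]:
  w00 = 1/2, w01 = -1/2, w10 = 1/2, w11 = 0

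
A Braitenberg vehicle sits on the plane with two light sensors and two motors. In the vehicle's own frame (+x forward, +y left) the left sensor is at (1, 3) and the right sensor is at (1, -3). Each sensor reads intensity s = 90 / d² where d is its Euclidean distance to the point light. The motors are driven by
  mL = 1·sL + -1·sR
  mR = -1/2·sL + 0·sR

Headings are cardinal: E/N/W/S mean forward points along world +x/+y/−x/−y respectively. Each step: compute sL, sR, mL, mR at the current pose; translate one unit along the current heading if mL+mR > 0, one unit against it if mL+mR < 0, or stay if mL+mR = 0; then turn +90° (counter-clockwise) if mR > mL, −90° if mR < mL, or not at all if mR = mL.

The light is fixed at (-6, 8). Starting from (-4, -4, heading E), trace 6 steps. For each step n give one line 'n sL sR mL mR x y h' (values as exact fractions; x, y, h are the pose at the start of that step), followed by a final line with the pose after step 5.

n=0: pose=(-4,-4,E); sL=1, sR=5/13; mL=8/13, mR=-1/2; mL+mR=3/26 → advance +1; mR−mL=-29/26 → turn -1·90°
n=1: pose=(-3,-4,S); sL=18/41, sR=90/169; mL=-648/6929, mR=-9/41; mL+mR=-2169/6929 → advance -1; mR−mL=-873/6929 → turn -1·90°
n=2: pose=(-3,-3,W); sL=9/20, sR=45/34; mL=-297/340, mR=-9/40; mL+mR=-747/680 → advance -1; mR−mL=441/680 → turn +1·90°
n=3: pose=(-2,-3,S); sL=90/193, sR=18/29; mL=-864/5597, mR=-45/193; mL+mR=-2169/5597 → advance -1; mR−mL=-441/5597 → turn -1·90°
n=4: pose=(-2,-2,W); sL=45/89, sR=45/29; mL=-2700/2581, mR=-45/178; mL+mR=-6705/5162 → advance -1; mR−mL=4095/5162 → turn +1·90°
n=5: pose=(-1,-2,S); sL=18/37, sR=18/25; mL=-216/925, mR=-9/37; mL+mR=-441/925 → advance -1; mR−mL=-9/925 → turn -1·90°

0 1 5/13 8/13 -1/2 -4 -4 E
1 18/41 90/169 -648/6929 -9/41 -3 -4 S
2 9/20 45/34 -297/340 -9/40 -3 -3 W
3 90/193 18/29 -864/5597 -45/193 -2 -3 S
4 45/89 45/29 -2700/2581 -45/178 -2 -2 W
5 18/37 18/25 -216/925 -9/37 -1 -2 S
final -1 -1 W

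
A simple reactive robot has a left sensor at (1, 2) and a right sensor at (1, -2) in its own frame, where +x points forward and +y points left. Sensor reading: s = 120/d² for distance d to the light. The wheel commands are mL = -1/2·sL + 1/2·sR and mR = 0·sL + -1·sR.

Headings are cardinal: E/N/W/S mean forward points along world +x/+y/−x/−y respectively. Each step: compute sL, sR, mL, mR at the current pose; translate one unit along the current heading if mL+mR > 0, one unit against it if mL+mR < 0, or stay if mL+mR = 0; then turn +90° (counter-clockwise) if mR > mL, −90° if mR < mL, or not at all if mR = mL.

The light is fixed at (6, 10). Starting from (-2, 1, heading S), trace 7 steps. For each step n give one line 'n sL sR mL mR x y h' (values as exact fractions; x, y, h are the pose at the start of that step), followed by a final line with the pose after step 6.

n=0: pose=(-2,1,S); sL=15/17, sR=3/5; mL=-12/85, mR=-3/5; mL+mR=-63/85 → advance -1; mR−mL=-39/85 → turn -1·90°
n=1: pose=(-2,2,W); sL=120/181, sR=40/39; mL=1280/7059, mR=-40/39; mL+mR=-5960/7059 → advance -1; mR−mL=-2840/2353 → turn -1·90°
n=2: pose=(-1,2,N); sL=12/13, sR=60/37; mL=168/481, mR=-60/37; mL+mR=-612/481 → advance -1; mR−mL=-948/481 → turn -1·90°
n=3: pose=(-1,1,E); sL=24/17, sR=120/157; mL=-864/2669, mR=-120/157; mL+mR=-2904/2669 → advance -1; mR−mL=-1176/2669 → turn -1·90°
n=4: pose=(-2,1,S); sL=15/17, sR=3/5; mL=-12/85, mR=-3/5; mL+mR=-63/85 → advance -1; mR−mL=-39/85 → turn -1·90°
n=5: pose=(-2,2,W); sL=120/181, sR=40/39; mL=1280/7059, mR=-40/39; mL+mR=-5960/7059 → advance -1; mR−mL=-2840/2353 → turn -1·90°
n=6: pose=(-1,2,N); sL=12/13, sR=60/37; mL=168/481, mR=-60/37; mL+mR=-612/481 → advance -1; mR−mL=-948/481 → turn -1·90°

0 15/17 3/5 -12/85 -3/5 -2 1 S
1 120/181 40/39 1280/7059 -40/39 -2 2 W
2 12/13 60/37 168/481 -60/37 -1 2 N
3 24/17 120/157 -864/2669 -120/157 -1 1 E
4 15/17 3/5 -12/85 -3/5 -2 1 S
5 120/181 40/39 1280/7059 -40/39 -2 2 W
6 12/13 60/37 168/481 -60/37 -1 2 N
final -1 1 E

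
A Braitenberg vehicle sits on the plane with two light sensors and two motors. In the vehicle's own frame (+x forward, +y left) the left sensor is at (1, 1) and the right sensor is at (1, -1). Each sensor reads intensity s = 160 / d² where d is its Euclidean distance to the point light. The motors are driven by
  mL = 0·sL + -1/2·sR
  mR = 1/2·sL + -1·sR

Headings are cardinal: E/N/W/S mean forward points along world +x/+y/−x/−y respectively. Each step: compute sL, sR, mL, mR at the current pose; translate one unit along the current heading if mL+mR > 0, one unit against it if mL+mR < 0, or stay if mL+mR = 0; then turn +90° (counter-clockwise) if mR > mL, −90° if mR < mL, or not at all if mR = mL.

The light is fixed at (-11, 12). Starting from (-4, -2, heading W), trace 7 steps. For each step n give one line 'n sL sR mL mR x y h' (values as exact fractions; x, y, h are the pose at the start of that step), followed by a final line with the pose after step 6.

0 160/261 32/41 -16/41 -5072/10701 -4 -2 W
1 80/109 16/25 -8/25 -744/2725 -3 -2 N
2 32/61 32/49 -16/49 -1168/2989 -3 -3 W
3 8/13 20/37 -10/37 -112/481 -2 -3 N
4 160/353 160/289 -80/289 -33360/102017 -2 -4 W
5 80/153 80/173 -40/173 -5320/26469 -1 -4 N
6 32/81 160/337 -80/337 -7568/27297 -1 -5 W
final 0 -5 N

n=0: pose=(-4,-2,W); sL=160/261, sR=32/41; mL=-16/41, mR=-5072/10701; mL+mR=-9248/10701 → advance -1; mR−mL=-896/10701 → turn -1·90°
n=1: pose=(-3,-2,N); sL=80/109, sR=16/25; mL=-8/25, mR=-744/2725; mL+mR=-1616/2725 → advance -1; mR−mL=128/2725 → turn +1·90°
n=2: pose=(-3,-3,W); sL=32/61, sR=32/49; mL=-16/49, mR=-1168/2989; mL+mR=-2144/2989 → advance -1; mR−mL=-192/2989 → turn -1·90°
n=3: pose=(-2,-3,N); sL=8/13, sR=20/37; mL=-10/37, mR=-112/481; mL+mR=-242/481 → advance -1; mR−mL=18/481 → turn +1·90°
n=4: pose=(-2,-4,W); sL=160/353, sR=160/289; mL=-80/289, mR=-33360/102017; mL+mR=-61600/102017 → advance -1; mR−mL=-5120/102017 → turn -1·90°
n=5: pose=(-1,-4,N); sL=80/153, sR=80/173; mL=-40/173, mR=-5320/26469; mL+mR=-11440/26469 → advance -1; mR−mL=800/26469 → turn +1·90°
n=6: pose=(-1,-5,W); sL=32/81, sR=160/337; mL=-80/337, mR=-7568/27297; mL+mR=-14048/27297 → advance -1; mR−mL=-1088/27297 → turn -1·90°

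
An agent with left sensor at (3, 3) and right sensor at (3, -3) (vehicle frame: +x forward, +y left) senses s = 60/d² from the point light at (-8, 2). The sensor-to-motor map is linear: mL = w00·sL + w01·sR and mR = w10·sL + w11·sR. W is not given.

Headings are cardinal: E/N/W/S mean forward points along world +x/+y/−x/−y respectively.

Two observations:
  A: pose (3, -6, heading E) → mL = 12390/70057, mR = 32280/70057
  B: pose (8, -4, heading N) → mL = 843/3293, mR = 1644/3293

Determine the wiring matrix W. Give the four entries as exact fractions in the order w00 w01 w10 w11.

obs A: pose=(3,-6,E) → sL=60/221, sR=60/317, mL=12390/70057, mR=32280/70057
obs B: pose=(8,-4,N) → sL=30/89, sR=6/37, mL=843/3293, mR=1644/3293
sensor matrix S = [[60/221, 60/317], [30/89, 6/37]]; det S = -4561920/230697701
solve [mL_A; mL_B] = S·[w00; w01] and [mR_A; mR_B] = S·[w10; w11]:
  w00 = 1, w01 = -1/2, w10 = 1, w11 = 1

1 -1/2 1 1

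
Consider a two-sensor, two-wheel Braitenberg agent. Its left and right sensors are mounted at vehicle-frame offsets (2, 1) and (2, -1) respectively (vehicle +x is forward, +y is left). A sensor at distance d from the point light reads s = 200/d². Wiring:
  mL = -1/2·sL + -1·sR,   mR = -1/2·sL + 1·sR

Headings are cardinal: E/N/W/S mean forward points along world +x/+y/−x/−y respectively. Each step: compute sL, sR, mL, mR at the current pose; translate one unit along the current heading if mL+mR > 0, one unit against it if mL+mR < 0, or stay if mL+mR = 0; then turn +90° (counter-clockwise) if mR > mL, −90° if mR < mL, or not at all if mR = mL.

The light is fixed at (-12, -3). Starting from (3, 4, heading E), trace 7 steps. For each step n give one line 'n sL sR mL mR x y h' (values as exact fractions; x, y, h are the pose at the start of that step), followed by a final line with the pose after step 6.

0 200/353 8/13 -4124/4589 1524/4589 3 4 E
1 4/5 100/153 -806/765 194/765 2 4 N
2 200/169 200/193 -53100/32617 14500/32617 2 3 W
3 25/34 50/53 -4725/3604 2075/3604 3 3 S
4 200/353 8/13 -4124/4589 1524/4589 3 4 E
5 4/5 100/153 -806/765 194/765 2 4 N
6 200/169 200/193 -53100/32617 14500/32617 2 3 W
final 3 3 S

n=0: pose=(3,4,E); sL=200/353, sR=8/13; mL=-4124/4589, mR=1524/4589; mL+mR=-200/353 → advance -1; mR−mL=16/13 → turn +1·90°
n=1: pose=(2,4,N); sL=4/5, sR=100/153; mL=-806/765, mR=194/765; mL+mR=-4/5 → advance -1; mR−mL=200/153 → turn +1·90°
n=2: pose=(2,3,W); sL=200/169, sR=200/193; mL=-53100/32617, mR=14500/32617; mL+mR=-200/169 → advance -1; mR−mL=400/193 → turn +1·90°
n=3: pose=(3,3,S); sL=25/34, sR=50/53; mL=-4725/3604, mR=2075/3604; mL+mR=-25/34 → advance -1; mR−mL=100/53 → turn +1·90°
n=4: pose=(3,4,E); sL=200/353, sR=8/13; mL=-4124/4589, mR=1524/4589; mL+mR=-200/353 → advance -1; mR−mL=16/13 → turn +1·90°
n=5: pose=(2,4,N); sL=4/5, sR=100/153; mL=-806/765, mR=194/765; mL+mR=-4/5 → advance -1; mR−mL=200/153 → turn +1·90°
n=6: pose=(2,3,W); sL=200/169, sR=200/193; mL=-53100/32617, mR=14500/32617; mL+mR=-200/169 → advance -1; mR−mL=400/193 → turn +1·90°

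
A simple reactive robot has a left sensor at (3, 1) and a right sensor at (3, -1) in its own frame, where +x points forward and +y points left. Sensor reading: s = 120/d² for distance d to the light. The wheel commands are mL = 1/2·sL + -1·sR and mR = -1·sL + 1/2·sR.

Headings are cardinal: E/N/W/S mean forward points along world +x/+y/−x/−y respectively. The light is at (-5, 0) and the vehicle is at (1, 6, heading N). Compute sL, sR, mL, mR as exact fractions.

left sensor world pos  = (0, 9); dL² = 106
right sensor world pos = (2, 9); dR² = 130
sL = 120/106 = 60/53
sR = 120/130 = 12/13
mL = 1/2·sL + -1·sR = -246/689
mR = -1·sL + 1/2·sR = -462/689

60/53 12/13 -246/689 -462/689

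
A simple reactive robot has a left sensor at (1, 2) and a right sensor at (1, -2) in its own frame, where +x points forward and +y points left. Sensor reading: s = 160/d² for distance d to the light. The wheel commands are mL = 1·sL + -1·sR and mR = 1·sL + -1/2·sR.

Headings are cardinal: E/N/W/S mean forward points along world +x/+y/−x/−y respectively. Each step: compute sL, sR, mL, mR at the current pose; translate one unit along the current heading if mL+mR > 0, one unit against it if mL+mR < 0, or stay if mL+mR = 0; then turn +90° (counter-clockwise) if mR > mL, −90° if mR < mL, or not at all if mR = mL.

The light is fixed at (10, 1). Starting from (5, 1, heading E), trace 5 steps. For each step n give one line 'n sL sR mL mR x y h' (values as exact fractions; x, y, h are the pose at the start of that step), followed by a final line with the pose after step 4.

n=0: pose=(5,1,E); sL=8, sR=8; mL=0, mR=4; mL+mR=4 → advance +1; mR−mL=4 → turn +1·90°
n=1: pose=(6,1,N); sL=160/37, sR=32; mL=-1024/37, mR=-432/37; mL+mR=-1456/37 → advance -1; mR−mL=16 → turn +1·90°
n=2: pose=(6,0,W); sL=80/17, sR=80/13; mL=-320/221, mR=360/221; mL+mR=40/221 → advance +1; mR−mL=40/13 → turn +1·90°
n=3: pose=(5,0,S); sL=160/13, sR=160/53; mL=6400/689, mR=7440/689; mL+mR=13840/689 → advance +1; mR−mL=80/53 → turn +1·90°
n=4: pose=(5,-1,E); sL=10, sR=5; mL=5, mR=15/2; mL+mR=25/2 → advance +1; mR−mL=5/2 → turn +1·90°

0 8 8 0 4 5 1 E
1 160/37 32 -1024/37 -432/37 6 1 N
2 80/17 80/13 -320/221 360/221 6 0 W
3 160/13 160/53 6400/689 7440/689 5 0 S
4 10 5 5 15/2 5 -1 E
final 6 -1 N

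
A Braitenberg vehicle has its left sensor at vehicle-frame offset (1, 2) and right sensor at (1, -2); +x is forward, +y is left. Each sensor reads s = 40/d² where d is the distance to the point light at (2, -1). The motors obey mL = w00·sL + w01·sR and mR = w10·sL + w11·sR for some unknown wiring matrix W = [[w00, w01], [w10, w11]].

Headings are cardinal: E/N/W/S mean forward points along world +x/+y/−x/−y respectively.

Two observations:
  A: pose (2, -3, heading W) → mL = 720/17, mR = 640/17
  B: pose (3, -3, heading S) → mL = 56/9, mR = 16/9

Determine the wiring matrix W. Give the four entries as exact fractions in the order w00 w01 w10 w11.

1 1 -1 1

obs A: pose=(2,-3,W) → sL=40/17, sR=40, mL=720/17, mR=640/17
obs B: pose=(3,-3,S) → sL=20/9, sR=4, mL=56/9, mR=16/9
sensor matrix S = [[40/17, 40], [20/9, 4]]; det S = -12160/153
solve [mL_A; mL_B] = S·[w00; w01] and [mR_A; mR_B] = S·[w10; w11]:
  w00 = 1, w01 = 1, w10 = -1, w11 = 1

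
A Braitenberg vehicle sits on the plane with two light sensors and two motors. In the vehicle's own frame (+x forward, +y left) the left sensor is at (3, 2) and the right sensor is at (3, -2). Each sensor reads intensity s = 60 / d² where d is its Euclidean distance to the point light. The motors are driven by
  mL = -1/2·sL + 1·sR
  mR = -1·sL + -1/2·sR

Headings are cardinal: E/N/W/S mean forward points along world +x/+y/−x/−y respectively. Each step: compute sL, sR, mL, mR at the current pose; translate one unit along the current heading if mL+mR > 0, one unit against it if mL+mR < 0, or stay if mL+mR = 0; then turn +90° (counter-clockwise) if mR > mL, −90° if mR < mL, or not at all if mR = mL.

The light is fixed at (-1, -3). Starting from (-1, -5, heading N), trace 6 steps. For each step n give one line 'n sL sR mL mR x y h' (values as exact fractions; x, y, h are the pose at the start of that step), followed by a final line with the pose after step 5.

0 12 12 6 -18 -1 -5 N
1 6 30/17 -21/17 -117/17 -1 -6 E
2 60/37 4/3 58/111 -254/111 -2 -6 S
3 15/8 15/4 45/16 -15/4 -2 -5 W
4 12 12 6 -18 -1 -5 N
5 6 30/17 -21/17 -117/17 -1 -6 E
final -2 -6 S

n=0: pose=(-1,-5,N); sL=12, sR=12; mL=6, mR=-18; mL+mR=-12 → advance -1; mR−mL=-24 → turn -1·90°
n=1: pose=(-1,-6,E); sL=6, sR=30/17; mL=-21/17, mR=-117/17; mL+mR=-138/17 → advance -1; mR−mL=-96/17 → turn -1·90°
n=2: pose=(-2,-6,S); sL=60/37, sR=4/3; mL=58/111, mR=-254/111; mL+mR=-196/111 → advance -1; mR−mL=-104/37 → turn -1·90°
n=3: pose=(-2,-5,W); sL=15/8, sR=15/4; mL=45/16, mR=-15/4; mL+mR=-15/16 → advance -1; mR−mL=-105/16 → turn -1·90°
n=4: pose=(-1,-5,N); sL=12, sR=12; mL=6, mR=-18; mL+mR=-12 → advance -1; mR−mL=-24 → turn -1·90°
n=5: pose=(-1,-6,E); sL=6, sR=30/17; mL=-21/17, mR=-117/17; mL+mR=-138/17 → advance -1; mR−mL=-96/17 → turn -1·90°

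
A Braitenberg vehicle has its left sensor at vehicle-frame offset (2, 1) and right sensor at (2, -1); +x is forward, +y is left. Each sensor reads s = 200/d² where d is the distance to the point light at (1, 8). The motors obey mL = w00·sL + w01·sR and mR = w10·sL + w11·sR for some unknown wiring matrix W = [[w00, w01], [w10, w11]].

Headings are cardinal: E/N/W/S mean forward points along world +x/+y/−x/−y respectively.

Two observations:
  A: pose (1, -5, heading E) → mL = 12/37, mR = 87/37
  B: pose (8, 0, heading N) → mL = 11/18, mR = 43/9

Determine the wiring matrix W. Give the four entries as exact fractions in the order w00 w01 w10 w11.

obs A: pose=(1,-5,E) → sL=50/37, sR=1, mL=12/37, mR=87/37
obs B: pose=(8,0,N) → sL=25/9, sR=2, mL=11/18, mR=43/9
sensor matrix S = [[50/37, 1], [25/9, 2]]; det S = -25/333
solve [mL_A; mL_B] = S·[w00; w01] and [mR_A; mR_B] = S·[w10; w11]:
  w00 = -1/2, w01 = 1, w10 = 1, w11 = 1

-1/2 1 1 1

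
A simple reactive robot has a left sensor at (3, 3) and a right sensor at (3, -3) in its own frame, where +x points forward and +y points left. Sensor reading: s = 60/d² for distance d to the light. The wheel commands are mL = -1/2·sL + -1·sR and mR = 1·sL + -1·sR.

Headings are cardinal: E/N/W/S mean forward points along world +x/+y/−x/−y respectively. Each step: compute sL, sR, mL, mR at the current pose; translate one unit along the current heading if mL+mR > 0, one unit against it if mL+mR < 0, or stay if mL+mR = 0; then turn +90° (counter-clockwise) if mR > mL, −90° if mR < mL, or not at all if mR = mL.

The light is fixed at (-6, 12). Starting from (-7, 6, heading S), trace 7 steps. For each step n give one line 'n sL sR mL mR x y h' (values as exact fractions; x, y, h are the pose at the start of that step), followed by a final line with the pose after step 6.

0 12/17 60/97 -1602/1649 144/1649 -7 6 S
1 15/2 15/17 -315/68 225/34 -7 7 E
2 60/13 60/13 -90/13 0 -6 7 N
3 2/3 10/3 -11/3 -8/3 -6 6 W
4 60/97 12/17 -1674/1649 -144/1649 -5 6 S
5 3 3/4 -9/4 9/4 -5 7 E
6 15/2 3 -27/4 9/2 -5 7 N
final -5 6 W

n=0: pose=(-7,6,S); sL=12/17, sR=60/97; mL=-1602/1649, mR=144/1649; mL+mR=-1458/1649 → advance -1; mR−mL=18/17 → turn +1·90°
n=1: pose=(-7,7,E); sL=15/2, sR=15/17; mL=-315/68, mR=225/34; mL+mR=135/68 → advance +1; mR−mL=45/4 → turn +1·90°
n=2: pose=(-6,7,N); sL=60/13, sR=60/13; mL=-90/13, mR=0; mL+mR=-90/13 → advance -1; mR−mL=90/13 → turn +1·90°
n=3: pose=(-6,6,W); sL=2/3, sR=10/3; mL=-11/3, mR=-8/3; mL+mR=-19/3 → advance -1; mR−mL=1 → turn +1·90°
n=4: pose=(-5,6,S); sL=60/97, sR=12/17; mL=-1674/1649, mR=-144/1649; mL+mR=-1818/1649 → advance -1; mR−mL=90/97 → turn +1·90°
n=5: pose=(-5,7,E); sL=3, sR=3/4; mL=-9/4, mR=9/4; mL+mR=0 → advance +0; mR−mL=9/2 → turn +1·90°
n=6: pose=(-5,7,N); sL=15/2, sR=3; mL=-27/4, mR=9/2; mL+mR=-9/4 → advance -1; mR−mL=45/4 → turn +1·90°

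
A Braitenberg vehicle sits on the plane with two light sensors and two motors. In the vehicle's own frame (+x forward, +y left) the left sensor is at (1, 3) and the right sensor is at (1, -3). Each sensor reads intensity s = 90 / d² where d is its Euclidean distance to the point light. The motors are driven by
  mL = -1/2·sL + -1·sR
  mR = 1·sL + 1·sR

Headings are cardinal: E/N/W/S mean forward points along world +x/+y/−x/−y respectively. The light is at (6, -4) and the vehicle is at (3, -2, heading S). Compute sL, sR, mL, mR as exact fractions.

90 90/37 -1755/37 3420/37

left sensor world pos  = (6, -3); dL² = 1
right sensor world pos = (0, -3); dR² = 37
sL = 90/1 = 90
sR = 90/37 = 90/37
mL = -1/2·sL + -1·sR = -1755/37
mR = 1·sL + 1·sR = 3420/37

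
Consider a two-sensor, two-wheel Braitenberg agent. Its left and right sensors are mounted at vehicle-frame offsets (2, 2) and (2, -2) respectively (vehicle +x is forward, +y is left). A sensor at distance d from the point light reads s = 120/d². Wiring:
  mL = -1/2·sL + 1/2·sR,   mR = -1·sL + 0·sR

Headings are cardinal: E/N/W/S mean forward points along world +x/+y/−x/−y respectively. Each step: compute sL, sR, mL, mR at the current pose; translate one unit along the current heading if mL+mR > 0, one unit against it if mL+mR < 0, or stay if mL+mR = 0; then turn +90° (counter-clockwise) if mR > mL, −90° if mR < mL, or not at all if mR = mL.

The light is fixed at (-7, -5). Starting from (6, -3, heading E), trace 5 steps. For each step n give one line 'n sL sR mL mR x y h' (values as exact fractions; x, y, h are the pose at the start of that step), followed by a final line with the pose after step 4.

0 120/241 8/15 64/3615 -120/241 6 -3 E
1 30/49 6/5 72/245 -30/49 5 -3 S
2 120/101 24/25 -288/2525 -120/101 5 -2 W
3 60/73 12/25 -312/1825 -60/73 6 -2 N
4 120/241 8/15 64/3615 -120/241 6 -3 E
final 5 -3 S

n=0: pose=(6,-3,E); sL=120/241, sR=8/15; mL=64/3615, mR=-120/241; mL+mR=-1736/3615 → advance -1; mR−mL=-1864/3615 → turn -1·90°
n=1: pose=(5,-3,S); sL=30/49, sR=6/5; mL=72/245, mR=-30/49; mL+mR=-78/245 → advance -1; mR−mL=-222/245 → turn -1·90°
n=2: pose=(5,-2,W); sL=120/101, sR=24/25; mL=-288/2525, mR=-120/101; mL+mR=-3288/2525 → advance -1; mR−mL=-2712/2525 → turn -1·90°
n=3: pose=(6,-2,N); sL=60/73, sR=12/25; mL=-312/1825, mR=-60/73; mL+mR=-1812/1825 → advance -1; mR−mL=-1188/1825 → turn -1·90°
n=4: pose=(6,-3,E); sL=120/241, sR=8/15; mL=64/3615, mR=-120/241; mL+mR=-1736/3615 → advance -1; mR−mL=-1864/3615 → turn -1·90°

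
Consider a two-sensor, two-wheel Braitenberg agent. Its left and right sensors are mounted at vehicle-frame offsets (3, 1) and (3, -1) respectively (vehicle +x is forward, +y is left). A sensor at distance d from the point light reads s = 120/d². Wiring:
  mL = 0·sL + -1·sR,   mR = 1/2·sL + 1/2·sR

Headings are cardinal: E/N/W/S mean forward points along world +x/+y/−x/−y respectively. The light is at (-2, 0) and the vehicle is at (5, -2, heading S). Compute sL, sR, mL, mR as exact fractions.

120/89 120/61 -120/61 9000/5429

left sensor world pos  = (6, -5); dL² = 89
right sensor world pos = (4, -5); dR² = 61
sL = 120/89 = 120/89
sR = 120/61 = 120/61
mL = 0·sL + -1·sR = -120/61
mR = 1/2·sL + 1/2·sR = 9000/5429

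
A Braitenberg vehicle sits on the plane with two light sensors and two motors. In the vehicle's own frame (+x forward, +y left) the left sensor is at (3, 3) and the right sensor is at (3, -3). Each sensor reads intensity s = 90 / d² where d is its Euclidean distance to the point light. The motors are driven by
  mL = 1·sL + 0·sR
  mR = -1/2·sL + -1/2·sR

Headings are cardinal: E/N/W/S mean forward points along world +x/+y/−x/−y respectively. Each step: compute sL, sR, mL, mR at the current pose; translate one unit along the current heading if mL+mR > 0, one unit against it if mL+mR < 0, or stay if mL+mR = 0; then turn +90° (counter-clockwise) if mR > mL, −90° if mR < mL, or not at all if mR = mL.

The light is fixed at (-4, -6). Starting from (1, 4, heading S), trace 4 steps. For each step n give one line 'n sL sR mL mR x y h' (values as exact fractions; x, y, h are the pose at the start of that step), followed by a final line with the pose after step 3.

n=0: pose=(1,4,S); sL=90/113, sR=90/53; mL=90/113, mR=-7470/5989; mL+mR=-2700/5989 → advance -1; mR−mL=-12240/5989 → turn -1·90°
n=1: pose=(1,5,W); sL=45/34, sR=9/20; mL=45/34, mR=-603/680; mL+mR=297/680 → advance +1; mR−mL=-1503/680 → turn -1·90°
n=2: pose=(0,5,N); sL=90/197, sR=18/49; mL=90/197, mR=-3978/9653; mL+mR=432/9653 → advance +1; mR−mL=-8388/9653 → turn -1·90°
n=3: pose=(0,6,E); sL=45/137, sR=9/13; mL=45/137, mR=-909/1781; mL+mR=-324/1781 → advance -1; mR−mL=-1494/1781 → turn -1·90°

0 90/113 90/53 90/113 -7470/5989 1 4 S
1 45/34 9/20 45/34 -603/680 1 5 W
2 90/197 18/49 90/197 -3978/9653 0 5 N
3 45/137 9/13 45/137 -909/1781 0 6 E
final -1 6 S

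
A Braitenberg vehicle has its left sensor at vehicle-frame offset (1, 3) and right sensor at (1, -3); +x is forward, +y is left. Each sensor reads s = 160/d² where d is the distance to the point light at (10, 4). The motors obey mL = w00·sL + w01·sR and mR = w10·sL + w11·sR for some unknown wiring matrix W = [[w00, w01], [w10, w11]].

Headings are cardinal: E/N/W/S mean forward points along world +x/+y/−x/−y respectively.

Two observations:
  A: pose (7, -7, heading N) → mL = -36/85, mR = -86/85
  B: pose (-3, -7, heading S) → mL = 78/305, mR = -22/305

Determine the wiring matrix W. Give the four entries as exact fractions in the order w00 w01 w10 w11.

1 -1 1/2 -1

obs A: pose=(7,-7,N) → sL=20/17, sR=8/5, mL=-36/85, mR=-86/85
obs B: pose=(-3,-7,S) → sL=40/61, sR=2/5, mL=78/305, mR=-22/305
sensor matrix S = [[20/17, 8/5], [40/61, 2/5]]; det S = -600/1037
solve [mL_A; mL_B] = S·[w00; w01] and [mR_A; mR_B] = S·[w10; w11]:
  w00 = 1, w01 = -1, w10 = 1/2, w11 = -1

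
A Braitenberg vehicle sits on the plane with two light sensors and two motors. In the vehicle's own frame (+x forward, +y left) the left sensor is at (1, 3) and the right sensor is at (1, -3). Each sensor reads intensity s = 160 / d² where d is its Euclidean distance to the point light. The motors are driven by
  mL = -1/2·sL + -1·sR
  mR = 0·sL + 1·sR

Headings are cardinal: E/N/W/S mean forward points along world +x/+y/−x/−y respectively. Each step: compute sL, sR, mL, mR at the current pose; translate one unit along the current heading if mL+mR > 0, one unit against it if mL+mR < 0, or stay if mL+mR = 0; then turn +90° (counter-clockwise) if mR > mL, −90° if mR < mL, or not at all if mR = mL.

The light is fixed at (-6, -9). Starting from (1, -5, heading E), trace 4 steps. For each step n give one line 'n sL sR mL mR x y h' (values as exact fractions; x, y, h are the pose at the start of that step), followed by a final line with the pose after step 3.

n=0: pose=(1,-5,E); sL=160/113, sR=32/13; mL=-4656/1469, mR=32/13; mL+mR=-80/113 → advance -1; mR−mL=8272/1469 → turn +1·90°
n=1: pose=(0,-5,N); sL=80/17, sR=80/53; mL=-3480/901, mR=80/53; mL+mR=-40/17 → advance -1; mR−mL=4840/901 → turn +1·90°
n=2: pose=(0,-6,W); sL=32/5, sR=160/61; mL=-1776/305, mR=160/61; mL+mR=-16/5 → advance -1; mR−mL=2576/305 → turn +1·90°
n=3: pose=(1,-6,S); sL=20/13, sR=8; mL=-114/13, mR=8; mL+mR=-10/13 → advance -1; mR−mL=218/13 → turn +1·90°

0 160/113 32/13 -4656/1469 32/13 1 -5 E
1 80/17 80/53 -3480/901 80/53 0 -5 N
2 32/5 160/61 -1776/305 160/61 0 -6 W
3 20/13 8 -114/13 8 1 -6 S
final 1 -5 E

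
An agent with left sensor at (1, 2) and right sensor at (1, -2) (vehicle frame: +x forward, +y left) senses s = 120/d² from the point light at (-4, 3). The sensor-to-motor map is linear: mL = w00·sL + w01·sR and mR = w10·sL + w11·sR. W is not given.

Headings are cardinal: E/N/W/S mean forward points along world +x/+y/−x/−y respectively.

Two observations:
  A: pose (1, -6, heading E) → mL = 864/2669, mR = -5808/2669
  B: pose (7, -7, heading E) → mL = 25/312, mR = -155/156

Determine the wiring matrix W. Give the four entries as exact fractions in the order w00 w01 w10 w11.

obs A: pose=(1,-6,E) → sL=24/17, sR=120/157, mL=864/2669, mR=-5808/2669
obs B: pose=(7,-7,E) → sL=15/26, sR=5/12, mL=25/312, mR=-155/156
sensor matrix S = [[24/17, 120/157], [15/26, 5/12]]; det S = 5110/34697
solve [mL_A; mL_B] = S·[w00; w01] and [mR_A; mR_B] = S·[w10; w11]:
  w00 = 1/2, w01 = -1/2, w10 = -1, w11 = -1

1/2 -1/2 -1 -1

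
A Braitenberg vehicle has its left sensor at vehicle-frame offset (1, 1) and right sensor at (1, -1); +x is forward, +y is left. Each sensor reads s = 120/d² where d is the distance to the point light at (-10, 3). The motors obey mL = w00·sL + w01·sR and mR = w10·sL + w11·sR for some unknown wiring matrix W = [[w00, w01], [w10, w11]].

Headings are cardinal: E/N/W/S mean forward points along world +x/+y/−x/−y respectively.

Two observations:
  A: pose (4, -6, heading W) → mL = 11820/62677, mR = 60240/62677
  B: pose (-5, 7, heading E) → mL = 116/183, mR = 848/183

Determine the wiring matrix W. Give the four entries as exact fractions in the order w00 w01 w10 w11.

obs A: pose=(4,-6,W) → sL=120/269, sR=120/233, mL=11820/62677, mR=60240/62677
obs B: pose=(-5,7,E) → sL=120/61, sR=8/3, mL=116/183, mR=848/183
sensor matrix S = [[120/269, 120/233], [120/61, 8/3]]; det S = 674560/3823297
solve [mL_A; mL_B] = S·[w00; w01] and [mR_A; mR_B] = S·[w10; w11]:
  w00 = 1, w01 = -1/2, w10 = 1, w11 = 1

1 -1/2 1 1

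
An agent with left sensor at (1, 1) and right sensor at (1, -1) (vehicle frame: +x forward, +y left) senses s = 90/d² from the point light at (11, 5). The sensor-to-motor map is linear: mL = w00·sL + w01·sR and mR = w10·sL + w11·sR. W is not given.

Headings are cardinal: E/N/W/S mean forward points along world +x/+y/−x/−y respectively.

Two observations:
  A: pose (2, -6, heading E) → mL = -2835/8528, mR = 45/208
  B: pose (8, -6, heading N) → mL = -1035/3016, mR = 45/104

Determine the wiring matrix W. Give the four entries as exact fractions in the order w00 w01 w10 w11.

-1 1/2 0 1/2

obs A: pose=(2,-6,E) → sL=45/82, sR=45/104, mL=-2835/8528, mR=45/208
obs B: pose=(8,-6,N) → sL=45/58, sR=45/52, mL=-1035/3016, mR=45/104
sensor matrix S = [[45/82, 45/104], [45/58, 45/52]]; det S = 34425/247312
solve [mL_A; mL_B] = S·[w00; w01] and [mR_A; mR_B] = S·[w10; w11]:
  w00 = -1, w01 = 1/2, w10 = 0, w11 = 1/2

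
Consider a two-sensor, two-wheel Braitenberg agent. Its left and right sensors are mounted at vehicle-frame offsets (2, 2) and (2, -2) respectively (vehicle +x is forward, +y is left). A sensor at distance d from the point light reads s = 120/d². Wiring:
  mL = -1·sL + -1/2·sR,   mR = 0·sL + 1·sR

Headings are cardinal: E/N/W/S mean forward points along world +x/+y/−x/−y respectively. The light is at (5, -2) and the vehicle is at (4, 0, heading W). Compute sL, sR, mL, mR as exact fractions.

left sensor world pos  = (2, -2); dL² = 9
right sensor world pos = (2, 2); dR² = 25
sL = 120/9 = 40/3
sR = 120/25 = 24/5
mL = -1·sL + -1/2·sR = -236/15
mR = 0·sL + 1·sR = 24/5

40/3 24/5 -236/15 24/5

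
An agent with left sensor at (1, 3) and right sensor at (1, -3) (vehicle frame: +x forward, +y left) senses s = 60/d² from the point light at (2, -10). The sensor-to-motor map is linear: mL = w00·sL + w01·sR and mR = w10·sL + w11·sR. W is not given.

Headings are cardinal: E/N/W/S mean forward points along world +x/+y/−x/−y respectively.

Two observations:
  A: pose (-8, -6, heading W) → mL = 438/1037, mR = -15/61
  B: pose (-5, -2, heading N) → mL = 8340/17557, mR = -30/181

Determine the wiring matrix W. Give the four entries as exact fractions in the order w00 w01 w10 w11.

obs A: pose=(-8,-6,W) → sL=30/61, sR=6/17, mL=438/1037, mR=-15/61
obs B: pose=(-5,-2,N) → sL=60/181, sR=60/97, mL=8340/17557, mR=-30/181
sensor matrix S = [[30/61, 6/17], [60/181, 60/97]]; det S = 3408480/18206609
solve [mL_A; mL_B] = S·[w00; w01] and [mR_A; mR_B] = S·[w10; w11]:
  w00 = 1/2, w01 = 1/2, w10 = -1/2, w11 = 0

1/2 1/2 -1/2 0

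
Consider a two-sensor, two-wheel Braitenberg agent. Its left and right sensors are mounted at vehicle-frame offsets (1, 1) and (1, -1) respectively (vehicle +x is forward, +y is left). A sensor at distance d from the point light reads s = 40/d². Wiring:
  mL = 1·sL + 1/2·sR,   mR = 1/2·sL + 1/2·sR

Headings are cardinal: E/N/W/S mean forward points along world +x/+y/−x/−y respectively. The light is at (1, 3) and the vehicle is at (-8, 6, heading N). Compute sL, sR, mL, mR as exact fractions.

10/29 1/2 69/116 49/116

left sensor world pos  = (-9, 7); dL² = 116
right sensor world pos = (-7, 7); dR² = 80
sL = 40/116 = 10/29
sR = 40/80 = 1/2
mL = 1·sL + 1/2·sR = 69/116
mR = 1/2·sL + 1/2·sR = 49/116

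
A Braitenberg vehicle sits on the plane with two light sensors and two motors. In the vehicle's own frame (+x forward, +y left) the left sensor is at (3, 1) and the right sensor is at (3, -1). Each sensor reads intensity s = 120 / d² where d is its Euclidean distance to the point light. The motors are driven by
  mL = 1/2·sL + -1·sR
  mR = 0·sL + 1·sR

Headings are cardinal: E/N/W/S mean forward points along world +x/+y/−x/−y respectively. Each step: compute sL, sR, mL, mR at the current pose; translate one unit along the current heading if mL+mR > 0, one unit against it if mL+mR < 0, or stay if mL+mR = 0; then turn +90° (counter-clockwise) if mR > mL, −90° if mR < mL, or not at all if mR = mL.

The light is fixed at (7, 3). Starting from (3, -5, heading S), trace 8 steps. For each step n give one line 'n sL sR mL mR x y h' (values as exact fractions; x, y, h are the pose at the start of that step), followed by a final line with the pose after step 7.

n=0: pose=(3,-5,S); sL=12/13, sR=60/73; mL=-342/949, mR=60/73; mL+mR=6/13 → advance +1; mR−mL=1122/949 → turn +1·90°
n=1: pose=(3,-6,E); sL=24/13, sR=120/101; mL=-348/1313, mR=120/101; mL+mR=12/13 → advance +1; mR−mL=1908/1313 → turn +1·90°
n=2: pose=(4,-6,N); sL=30/13, sR=3; mL=-24/13, mR=3; mL+mR=15/13 → advance +1; mR−mL=63/13 → turn +1·90°
n=3: pose=(4,-5,W); sL=40/39, sR=24/17; mL=-596/663, mR=24/17; mL+mR=20/39 → advance +1; mR−mL=1532/663 → turn +1·90°
n=4: pose=(3,-5,S); sL=12/13, sR=60/73; mL=-342/949, mR=60/73; mL+mR=6/13 → advance +1; mR−mL=1122/949 → turn +1·90°
n=5: pose=(3,-6,E); sL=24/13, sR=120/101; mL=-348/1313, mR=120/101; mL+mR=12/13 → advance +1; mR−mL=1908/1313 → turn +1·90°
n=6: pose=(4,-6,N); sL=30/13, sR=3; mL=-24/13, mR=3; mL+mR=15/13 → advance +1; mR−mL=63/13 → turn +1·90°
n=7: pose=(4,-5,W); sL=40/39, sR=24/17; mL=-596/663, mR=24/17; mL+mR=20/39 → advance +1; mR−mL=1532/663 → turn +1·90°

0 12/13 60/73 -342/949 60/73 3 -5 S
1 24/13 120/101 -348/1313 120/101 3 -6 E
2 30/13 3 -24/13 3 4 -6 N
3 40/39 24/17 -596/663 24/17 4 -5 W
4 12/13 60/73 -342/949 60/73 3 -5 S
5 24/13 120/101 -348/1313 120/101 3 -6 E
6 30/13 3 -24/13 3 4 -6 N
7 40/39 24/17 -596/663 24/17 4 -5 W
final 3 -5 S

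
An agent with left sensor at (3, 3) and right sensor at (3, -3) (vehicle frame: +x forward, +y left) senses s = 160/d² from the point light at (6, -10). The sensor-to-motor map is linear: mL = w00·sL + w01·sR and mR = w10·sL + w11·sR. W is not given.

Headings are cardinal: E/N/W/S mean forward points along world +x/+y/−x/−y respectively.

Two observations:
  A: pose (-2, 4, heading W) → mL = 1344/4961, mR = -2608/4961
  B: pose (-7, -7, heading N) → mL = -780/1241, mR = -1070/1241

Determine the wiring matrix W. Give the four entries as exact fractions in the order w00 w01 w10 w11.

obs A: pose=(-2,4,W) → sL=80/121, sR=16/41, mL=1344/4961, mR=-2608/4961
obs B: pose=(-7,-7,N) → sL=40/73, sR=20/17, mL=-780/1241, mR=-1070/1241
sensor matrix S = [[80/121, 16/41], [40/73, 20/17]]; det S = 3472320/6156601
solve [mL_A; mL_B] = S·[w00; w01] and [mR_A; mR_B] = S·[w10; w11]:
  w00 = 1, w01 = -1, w10 = -1/2, w11 = -1/2

1 -1 -1/2 -1/2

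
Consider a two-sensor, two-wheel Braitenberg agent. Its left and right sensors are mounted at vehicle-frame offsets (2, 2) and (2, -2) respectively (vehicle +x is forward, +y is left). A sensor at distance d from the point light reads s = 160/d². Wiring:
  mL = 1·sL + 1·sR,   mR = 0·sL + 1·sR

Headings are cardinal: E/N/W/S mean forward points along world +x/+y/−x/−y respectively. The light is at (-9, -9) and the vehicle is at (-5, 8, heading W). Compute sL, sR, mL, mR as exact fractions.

160/229 32/73 19008/16717 32/73

left sensor world pos  = (-7, 6); dL² = 229
right sensor world pos = (-7, 10); dR² = 365
sL = 160/229 = 160/229
sR = 160/365 = 32/73
mL = 1·sL + 1·sR = 19008/16717
mR = 0·sL + 1·sR = 32/73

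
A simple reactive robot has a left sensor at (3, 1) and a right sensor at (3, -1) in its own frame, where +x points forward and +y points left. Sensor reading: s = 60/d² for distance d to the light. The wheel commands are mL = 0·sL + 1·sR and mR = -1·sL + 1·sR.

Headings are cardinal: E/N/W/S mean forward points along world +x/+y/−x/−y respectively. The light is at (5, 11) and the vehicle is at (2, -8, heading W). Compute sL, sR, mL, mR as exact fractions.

left sensor world pos  = (-1, -9); dL² = 436
right sensor world pos = (-1, -7); dR² = 360
sL = 60/436 = 15/109
sR = 60/360 = 1/6
mL = 0·sL + 1·sR = 1/6
mR = -1·sL + 1·sR = 19/654

15/109 1/6 1/6 19/654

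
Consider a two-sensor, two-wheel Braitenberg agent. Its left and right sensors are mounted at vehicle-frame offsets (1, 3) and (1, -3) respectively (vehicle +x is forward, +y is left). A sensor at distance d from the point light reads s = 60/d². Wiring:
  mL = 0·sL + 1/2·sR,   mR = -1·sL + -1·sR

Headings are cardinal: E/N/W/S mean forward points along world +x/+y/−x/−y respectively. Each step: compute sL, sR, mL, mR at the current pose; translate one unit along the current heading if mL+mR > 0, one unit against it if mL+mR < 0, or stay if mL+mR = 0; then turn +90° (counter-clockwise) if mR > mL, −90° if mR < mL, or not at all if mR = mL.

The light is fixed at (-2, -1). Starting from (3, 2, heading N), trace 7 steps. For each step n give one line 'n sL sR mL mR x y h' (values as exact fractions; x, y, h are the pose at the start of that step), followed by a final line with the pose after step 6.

n=0: pose=(3,2,N); sL=3, sR=3/4; mL=3/8, mR=-15/4; mL+mR=-27/8 → advance -1; mR−mL=-33/8 → turn -1·90°
n=1: pose=(3,1,E); sL=60/61, sR=60/37; mL=30/37, mR=-5880/2257; mL+mR=-4050/2257 → advance -1; mR−mL=-7710/2257 → turn -1·90°
n=2: pose=(2,1,S); sL=6/5, sR=30; mL=15, mR=-156/5; mL+mR=-81/5 → advance -1; mR−mL=-231/5 → turn -1·90°
n=3: pose=(2,2,W); sL=20/3, sR=4/3; mL=2/3, mR=-8; mL+mR=-22/3 → advance -1; mR−mL=-26/3 → turn -1·90°
n=4: pose=(3,2,N); sL=3, sR=3/4; mL=3/8, mR=-15/4; mL+mR=-27/8 → advance -1; mR−mL=-33/8 → turn -1·90°
n=5: pose=(3,1,E); sL=60/61, sR=60/37; mL=30/37, mR=-5880/2257; mL+mR=-4050/2257 → advance -1; mR−mL=-7710/2257 → turn -1·90°
n=6: pose=(2,1,S); sL=6/5, sR=30; mL=15, mR=-156/5; mL+mR=-81/5 → advance -1; mR−mL=-231/5 → turn -1·90°

0 3 3/4 3/8 -15/4 3 2 N
1 60/61 60/37 30/37 -5880/2257 3 1 E
2 6/5 30 15 -156/5 2 1 S
3 20/3 4/3 2/3 -8 2 2 W
4 3 3/4 3/8 -15/4 3 2 N
5 60/61 60/37 30/37 -5880/2257 3 1 E
6 6/5 30 15 -156/5 2 1 S
final 2 2 W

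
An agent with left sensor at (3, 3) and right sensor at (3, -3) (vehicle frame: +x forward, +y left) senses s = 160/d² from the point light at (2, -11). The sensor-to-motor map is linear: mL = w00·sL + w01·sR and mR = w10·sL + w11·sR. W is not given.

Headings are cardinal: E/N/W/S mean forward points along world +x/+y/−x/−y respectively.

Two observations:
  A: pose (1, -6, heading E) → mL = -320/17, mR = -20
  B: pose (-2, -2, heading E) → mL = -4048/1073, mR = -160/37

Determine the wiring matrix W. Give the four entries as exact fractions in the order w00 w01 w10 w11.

1/2 -1 0 -1

obs A: pose=(1,-6,E) → sL=40/17, sR=20, mL=-320/17, mR=-20
obs B: pose=(-2,-2,E) → sL=32/29, sR=160/37, mL=-4048/1073, mR=-160/37
sensor matrix S = [[40/17, 20], [32/29, 160/37]]; det S = -216960/18241
solve [mL_A; mL_B] = S·[w00; w01] and [mR_A; mR_B] = S·[w10; w11]:
  w00 = 1/2, w01 = -1, w10 = 0, w11 = -1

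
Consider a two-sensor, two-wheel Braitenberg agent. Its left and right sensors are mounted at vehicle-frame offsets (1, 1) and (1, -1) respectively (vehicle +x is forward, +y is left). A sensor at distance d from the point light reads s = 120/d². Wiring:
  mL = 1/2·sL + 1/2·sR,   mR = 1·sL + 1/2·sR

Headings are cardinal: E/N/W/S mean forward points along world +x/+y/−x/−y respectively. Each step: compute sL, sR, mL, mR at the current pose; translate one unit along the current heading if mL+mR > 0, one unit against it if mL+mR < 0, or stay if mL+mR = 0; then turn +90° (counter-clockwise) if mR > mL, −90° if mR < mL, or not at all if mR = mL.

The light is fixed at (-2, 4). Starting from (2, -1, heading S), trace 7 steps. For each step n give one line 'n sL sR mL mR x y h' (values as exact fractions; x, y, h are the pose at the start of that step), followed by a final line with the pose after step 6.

n=0: pose=(2,-1,S); sL=120/61, sR=8/3; mL=424/183, mR=604/183; mL+mR=1028/183 → advance +1; mR−mL=60/61 → turn +1·90°
n=1: pose=(2,-2,E); sL=12/5, sR=60/37; mL=372/185, mR=594/185; mL+mR=966/185 → advance +1; mR−mL=6/5 → turn +1·90°
n=2: pose=(3,-2,N); sL=120/41, sR=120/61; mL=6120/2501, mR=9780/2501; mL+mR=15900/2501 → advance +1; mR−mL=60/41 → turn +1·90°
n=3: pose=(3,-1,W); sL=30/13, sR=15/4; mL=315/104, mR=435/104; mL+mR=375/52 → advance +1; mR−mL=15/13 → turn +1·90°
n=4: pose=(2,-1,S); sL=120/61, sR=8/3; mL=424/183, mR=604/183; mL+mR=1028/183 → advance +1; mR−mL=60/61 → turn +1·90°
n=5: pose=(2,-2,E); sL=12/5, sR=60/37; mL=372/185, mR=594/185; mL+mR=966/185 → advance +1; mR−mL=6/5 → turn +1·90°
n=6: pose=(3,-2,N); sL=120/41, sR=120/61; mL=6120/2501, mR=9780/2501; mL+mR=15900/2501 → advance +1; mR−mL=60/41 → turn +1·90°

0 120/61 8/3 424/183 604/183 2 -1 S
1 12/5 60/37 372/185 594/185 2 -2 E
2 120/41 120/61 6120/2501 9780/2501 3 -2 N
3 30/13 15/4 315/104 435/104 3 -1 W
4 120/61 8/3 424/183 604/183 2 -1 S
5 12/5 60/37 372/185 594/185 2 -2 E
6 120/41 120/61 6120/2501 9780/2501 3 -2 N
final 3 -1 W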